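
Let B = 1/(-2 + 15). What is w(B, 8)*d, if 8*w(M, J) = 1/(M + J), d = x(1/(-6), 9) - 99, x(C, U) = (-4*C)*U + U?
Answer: -13/10 ≈ -1.3000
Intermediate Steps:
B = 1/13 ≈ 0.076923
x(C, U) = U - 4*C*U (x(C, U) = -4*C*U + U = U - 4*C*U)
d = -84 (d = 9*(1 - 4/(-6)) - 99 = 9*(1 - 4*(-1)/6) - 99 = 9*(1 - 4*(-⅙)) - 99 = 9*(1 + ⅔) - 99 = 9*(5/3) - 99 = 15 - 99 = -84)
w(M, J) = 1/(8*(J + M)) (w(M, J) = 1/(8*(M + J)) = 1/(8*(J + M)))
w(B, 8)*d = (1/(8*(8 + 1/13)))*(-84) = (1/(8*(105/13)))*(-84) = ((⅛)*(13/105))*(-84) = (13/840)*(-84) = -13/10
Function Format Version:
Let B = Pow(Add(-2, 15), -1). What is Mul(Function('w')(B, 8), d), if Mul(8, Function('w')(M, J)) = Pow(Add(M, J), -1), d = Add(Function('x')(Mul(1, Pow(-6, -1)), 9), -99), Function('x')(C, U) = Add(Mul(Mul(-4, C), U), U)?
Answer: Rational(-13, 10) ≈ -1.3000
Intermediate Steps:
B = Rational(1, 13) (B = Pow(13, -1) = Rational(1, 13) ≈ 0.076923)
Function('x')(C, U) = Add(U, Mul(-4, C, U)) (Function('x')(C, U) = Add(Mul(-4, C, U), U) = Add(U, Mul(-4, C, U)))
d = -84 (d = Add(Mul(9, Add(1, Mul(-4, Mul(1, Pow(-6, -1))))), -99) = Add(Mul(9, Add(1, Mul(-4, Mul(1, Rational(-1, 6))))), -99) = Add(Mul(9, Add(1, Mul(-4, Rational(-1, 6)))), -99) = Add(Mul(9, Add(1, Rational(2, 3))), -99) = Add(Mul(9, Rational(5, 3)), -99) = Add(15, -99) = -84)
Function('w')(M, J) = Mul(Rational(1, 8), Pow(Add(J, M), -1)) (Function('w')(M, J) = Mul(Rational(1, 8), Pow(Add(M, J), -1)) = Mul(Rational(1, 8), Pow(Add(J, M), -1)))
Mul(Function('w')(B, 8), d) = Mul(Mul(Rational(1, 8), Pow(Add(8, Rational(1, 13)), -1)), -84) = Mul(Mul(Rational(1, 8), Pow(Rational(105, 13), -1)), -84) = Mul(Mul(Rational(1, 8), Rational(13, 105)), -84) = Mul(Rational(13, 840), -84) = Rational(-13, 10)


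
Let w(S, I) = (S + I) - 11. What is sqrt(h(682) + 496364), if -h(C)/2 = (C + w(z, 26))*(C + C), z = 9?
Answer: 2*I*sqrt(357401) ≈ 1195.7*I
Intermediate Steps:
w(S, I) = -11 + I + S (w(S, I) = (I + S) - 11 = -11 + I + S)
h(C) = -4*C*(24 + C) (h(C) = -2*(C + (-11 + 26 + 9))*(C + C) = -2*(C + 24)*2*C = -2*(24 + C)*2*C = -4*C*(24 + C))
sqrt(h(682) + 496364) = sqrt(-4*682*(24 + 682) + 496364) = sqrt(-4*682*706 + 496364) = sqrt(-1925968 + 496364) = sqrt(-1429604) = 2*I*sqrt(357401)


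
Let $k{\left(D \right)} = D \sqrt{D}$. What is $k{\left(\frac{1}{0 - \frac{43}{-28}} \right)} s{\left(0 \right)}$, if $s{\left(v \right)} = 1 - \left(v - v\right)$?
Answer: $\frac{56 \sqrt{301}}{1849} \approx 0.52545$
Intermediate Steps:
$k{\left(D \right)} = D^{\frac{3}{2}}$
$s{\left(v \right)} = 1$ ($s{\left(v \right)} = 1 - 0 = 1 + 0 = 1$)
$k{\left(\frac{1}{0 - \frac{43}{-28}} \right)} s{\left(0 \right)} = \left(\frac{1}{0 - \frac{43}{-28}}\right)^{\frac{3}{2}} \cdot 1 = \left(\frac{1}{0 - - \frac{43}{28}}\right)^{\frac{3}{2}} \cdot 1 = \left(\frac{1}{0 + \frac{43}{28}}\right)^{\frac{3}{2}} \cdot 1 = \left(\frac{1}{\frac{43}{28}}\right)^{\frac{3}{2}} \cdot 1 = \left(\frac{28}{43}\right)^{\frac{3}{2}} \cdot 1 = \frac{56 \sqrt{301}}{1849} \cdot 1 = \frac{56 \sqrt{301}}{1849}$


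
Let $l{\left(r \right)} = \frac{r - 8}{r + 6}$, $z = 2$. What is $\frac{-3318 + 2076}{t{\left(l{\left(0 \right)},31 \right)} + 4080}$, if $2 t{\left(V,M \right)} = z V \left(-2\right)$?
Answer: $- \frac{1863}{6124} \approx -0.30421$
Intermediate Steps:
$l{\left(r \right)} = \frac{-8 + r}{6 + r}$
$t{\left(V,M \right)} = - 2 V$ ($t{\left(V,M \right)} = \frac{2 V \left(-2\right)}{2} = \frac{\left(-4\right) V}{2} = - 2 V$)
$\frac{-3318 + 2076}{t{\left(l{\left(0 \right)},31 \right)} + 4080} = \frac{-3318 + 2076}{- 2 \frac{-8 + 0}{6 + 0} + 4080} = - \frac{1242}{- 2 \cdot \frac{1}{6} \left(-8\right) + 4080} = - \frac{1242}{\left(-2\right) \left(- \frac{4}{3}\right) + 4080} = - \frac{1242}{\frac{8}{3} + 4080} = - \frac{1242}{\frac{12248}{3}} = \left(-1242\right) \frac{3}{12248} = - \frac{1863}{6124}$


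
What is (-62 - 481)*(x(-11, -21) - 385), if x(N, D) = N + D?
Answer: 226431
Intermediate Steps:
x(N, D) = D + N
(-62 - 481)*(x(-11, -21) - 385) = (-62 - 481)*((-21 - 11) - 385) = -543*(-32 - 385) = -543*(-417) = 226431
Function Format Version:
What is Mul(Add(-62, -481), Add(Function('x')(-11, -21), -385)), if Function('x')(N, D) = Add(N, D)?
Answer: 226431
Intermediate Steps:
Function('x')(N, D) = Add(D, N)
Mul(Add(-62, -481), Add(Function('x')(-11, -21), -385)) = Mul(Add(-62, -481), Add(Add(-21, -11), -385)) = Mul(-543, Add(-32, -385)) = Mul(-543, -417) = 226431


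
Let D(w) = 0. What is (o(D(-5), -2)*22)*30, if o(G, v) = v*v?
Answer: 2640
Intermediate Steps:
o(G, v) = v²
(o(D(-5), -2)*22)*30 = ((-2)²*22)*30 = (4*22)*30 = 88*30 = 2640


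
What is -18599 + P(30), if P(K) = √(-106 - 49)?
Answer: -18599 + I*√155 ≈ -18599.0 + 12.45*I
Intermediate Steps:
P(K) = I*√155 (P(K) = √(-155) = I*√155)
-18599 + P(30) = -18599 + I*√155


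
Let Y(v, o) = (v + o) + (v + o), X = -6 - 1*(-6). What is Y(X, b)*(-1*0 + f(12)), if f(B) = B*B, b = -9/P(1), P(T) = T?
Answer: -2592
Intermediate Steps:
X = 0 (X = -6 + 6 = 0)
b = -9 (b = -9/1 = -9*1 = -9)
f(B) = B²
Y(v, o) = 2*o + 2*v (Y(v, o) = (o + v) + (o + v) = 2*o + 2*v)
Y(X, b)*(-1*0 + f(12)) = (2*(-9) + 2*0)*(-1*0 + 12²) = (-18 + 0)*(0 + 144) = -18*144 = -2592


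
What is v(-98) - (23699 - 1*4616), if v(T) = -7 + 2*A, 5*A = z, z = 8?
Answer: -95434/5 ≈ -19087.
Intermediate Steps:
A = 8/5 (A = (⅕)*8 = 8/5 ≈ 1.6000)
v(T) = -19/5 (v(T) = -7 + 2*(8/5) = -7 + 16/5 = -19/5)
v(-98) - (23699 - 1*4616) = -19/5 - (23699 - 1*4616) = -19/5 - (23699 - 4616) = -19/5 - 1*19083 = -19/5 - 19083 = -95434/5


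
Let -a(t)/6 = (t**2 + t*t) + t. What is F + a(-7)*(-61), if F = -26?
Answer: 33280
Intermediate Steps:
a(t) = -12*t**2 - 6*t (a(t) = -6*((t**2 + t*t) + t) = -6*((t**2 + t**2) + t) = -6*(2*t**2 + t) = -6*(t + 2*t**2) = -12*t**2 - 6*t)
F + a(-7)*(-61) = -26 - 6*(-7)*(1 + 2*(-7))*(-61) = -26 - 6*(-7)*(1 - 14)*(-61) = -26 - 6*(-7)*(-13)*(-61) = -26 - 546*(-61) = -26 + 33306 = 33280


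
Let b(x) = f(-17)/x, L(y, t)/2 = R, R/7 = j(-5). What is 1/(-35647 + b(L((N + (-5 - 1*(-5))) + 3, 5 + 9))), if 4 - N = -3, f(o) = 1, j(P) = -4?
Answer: -56/1996233 ≈ -2.8053e-5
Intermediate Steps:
R = -28 (R = 7*(-4) = -28)
N = 7 (N = 4 - 1*(-3) = 4 + 3 = 7)
L(y, t) = -56 (L(y, t) = 2*(-28) = -56)
b(x) = 1/x
1/(-35647 + b(L((N + (-5 - 1*(-5))) + 3, 5 + 9))) = 1/(-35647 + 1/(-56)) = 1/(-35647 - 1/56) = 1/(-1996233/56) = -56/1996233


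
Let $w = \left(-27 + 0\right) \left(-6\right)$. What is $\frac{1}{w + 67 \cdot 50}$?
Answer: $\frac{1}{3512} \approx 0.00028474$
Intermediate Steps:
$w = 162$ ($w = \left(-27\right) \left(-6\right) = 162$)
$\frac{1}{w + 67 \cdot 50} = \frac{1}{162 + 67 \cdot 50} = \frac{1}{162 + 3350} = \frac{1}{3512}$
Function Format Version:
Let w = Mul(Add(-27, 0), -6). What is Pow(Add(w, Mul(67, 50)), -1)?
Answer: Rational(1, 3512) ≈ 0.00028474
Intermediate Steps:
w = 162 (w = Mul(-27, -6) = 162)
Pow(Add(w, Mul(67, 50)), -1) = Pow(Add(162, Mul(67, 50)), -1) = Pow(Add(162, 3350), -1) = Pow(3512, -1) = Rational(1, 3512)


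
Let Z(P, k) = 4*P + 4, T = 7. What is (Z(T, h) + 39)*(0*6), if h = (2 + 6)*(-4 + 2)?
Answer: 0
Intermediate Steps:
h = -16 (h = 8*(-2) = -16)
Z(P, k) = 4 + 4*P
(Z(T, h) + 39)*(0*6) = ((4 + 4*7) + 39)*(0*6) = ((4 + 28) + 39)*0 = (32 + 39)*0 = 71*0 = 0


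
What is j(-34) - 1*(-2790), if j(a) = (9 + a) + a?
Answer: 2731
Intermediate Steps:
j(a) = 9 + 2*a
j(-34) - 1*(-2790) = (9 + 2*(-34)) - 1*(-2790) = (9 - 68) + 2790 = -59 + 2790 = 2731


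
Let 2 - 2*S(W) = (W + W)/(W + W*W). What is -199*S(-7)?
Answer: -1393/6 ≈ -232.17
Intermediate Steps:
S(W) = 1 - W/(W + W²) (S(W) = 1 - (W + W)/(2*(W + W*W)) = 1 - 2*W/(2*(W + W²)) = 1 - W/(W + W²))
-199*S(-7) = -(-1393)/(1 - 7) = -(-1393)/(-6) = -(-1393)*(-1)/6 = -199*7/6 = -1393/6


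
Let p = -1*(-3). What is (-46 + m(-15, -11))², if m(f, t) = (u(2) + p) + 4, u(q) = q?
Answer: 1369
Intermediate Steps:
p = 3
m(f, t) = 9 (m(f, t) = (2 + 3) + 4 = 5 + 4 = 9)
(-46 + m(-15, -11))² = (-46 + 9)² = (-37)² = 1369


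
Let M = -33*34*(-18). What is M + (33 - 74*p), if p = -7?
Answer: 20747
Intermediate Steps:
M = 20196 (M = -1122*(-18) = 20196)
M + (33 - 74*p) = 20196 + (33 - 74*(-7)) = 20196 + (33 + 518) = 20196 + 551 = 20747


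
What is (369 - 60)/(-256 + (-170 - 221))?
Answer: -309/647 ≈ -0.47759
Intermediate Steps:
(369 - 60)/(-256 + (-170 - 221)) = 309/(-256 - 391) = 309/(-647) = 309*(-1/647) = -309/647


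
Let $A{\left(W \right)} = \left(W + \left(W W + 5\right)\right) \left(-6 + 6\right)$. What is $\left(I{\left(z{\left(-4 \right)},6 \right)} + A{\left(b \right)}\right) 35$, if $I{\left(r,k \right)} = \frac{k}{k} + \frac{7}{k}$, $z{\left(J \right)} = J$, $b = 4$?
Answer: $\frac{455}{6} \approx 75.833$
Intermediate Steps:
$A{\left(W \right)} = 0$ ($A{\left(W \right)} = \left(W + \left(W^{2} + 5\right)\right) 0 = \left(W + \left(5 + W^{2}\right)\right) 0 = \left(5 + W + W^{2}\right) 0 = 0$)
$I{\left(r,k \right)} = 1 + \frac{7}{k}$
$\left(I{\left(z{\left(-4 \right)},6 \right)} + A{\left(b \right)}\right) 35 = \left(\frac{7 + 6}{6} + 0\right) 35 = \left(\frac{1}{6} \cdot 13 + 0\right) 35 = \left(\frac{13}{6} + 0\right) 35 = \frac{13}{6} \cdot 35 = \frac{455}{6}$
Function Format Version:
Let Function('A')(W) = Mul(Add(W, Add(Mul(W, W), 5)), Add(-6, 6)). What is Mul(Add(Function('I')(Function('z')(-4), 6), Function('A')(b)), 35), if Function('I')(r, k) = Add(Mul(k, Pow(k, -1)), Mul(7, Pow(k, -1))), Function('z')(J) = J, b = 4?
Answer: Rational(455, 6) ≈ 75.833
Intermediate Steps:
Function('A')(W) = 0 (Function('A')(W) = Mul(Add(W, Add(Pow(W, 2), 5)), 0) = Mul(Add(W, Add(5, Pow(W, 2))), 0) = Mul(Add(5, W, Pow(W, 2)), 0) = 0)
Function('I')(r, k) = Add(1, Mul(7, Pow(k, -1)))
Mul(Add(Function('I')(Function('z')(-4), 6), Function('A')(b)), 35) = Mul(Add(Mul(Pow(6, -1), Add(7, 6)), 0), 35) = Mul(Add(Mul(Rational(1, 6), 13), 0), 35) = Mul(Add(Rational(13, 6), 0), 35) = Mul(Rational(13, 6), 35) = Rational(455, 6)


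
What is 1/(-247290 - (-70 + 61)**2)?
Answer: -1/247371 ≈ -4.0425e-6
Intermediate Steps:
1/(-247290 - (-70 + 61)**2) = 1/(-247290 - 1*(-9)**2) = 1/(-247290 - 1*81) = 1/(-247290 - 81) = 1/(-247371) = -1/247371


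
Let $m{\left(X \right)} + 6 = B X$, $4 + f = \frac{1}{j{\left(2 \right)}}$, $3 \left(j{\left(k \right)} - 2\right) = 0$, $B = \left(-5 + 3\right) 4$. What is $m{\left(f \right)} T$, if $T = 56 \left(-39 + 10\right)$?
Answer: $-35728$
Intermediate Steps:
$T = -1624$ ($T = 56 \left(-29\right) = -1624$)
$B = -8$ ($B = \left(-2\right) 4 = -8$)
$j{\left(k \right)} = 2$ ($j{\left(k \right)} = 2 + \frac{1}{3} \cdot 0 = 2 + 0 = 2$)
$f = - \frac{7}{2}$ ($f = -4 + \frac{1}{2} = - \frac{7}{2} \approx -3.5$)
$m{\left(X \right)} = -6 - 8 X$
$m{\left(f \right)} T = \left(-6 - -28\right) \left(-1624\right) = \left(-6 + 28\right) \left(-1624\right) = 22 \left(-1624\right) = -35728$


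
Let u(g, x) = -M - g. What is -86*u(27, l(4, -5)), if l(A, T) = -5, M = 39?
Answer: 5676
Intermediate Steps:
u(g, x) = -39 - g (u(g, x) = -1*39 - g = -39 - g)
-86*u(27, l(4, -5)) = -86*(-39 - 1*27) = -86*(-39 - 27) = -86*(-66) = 5676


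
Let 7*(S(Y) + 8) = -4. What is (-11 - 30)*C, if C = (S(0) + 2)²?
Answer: -86756/49 ≈ -1770.5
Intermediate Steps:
S(Y) = -60/7 (S(Y) = -8 + (⅐)*(-4) = -8 - 4/7 = -60/7)
C = 2116/49 (C = (-60/7 + 2)² = (-46/7)² = 2116/49 ≈ 43.184)
(-11 - 30)*C = (-11 - 30)*(2116/49) = -41*2116/49 = -86756/49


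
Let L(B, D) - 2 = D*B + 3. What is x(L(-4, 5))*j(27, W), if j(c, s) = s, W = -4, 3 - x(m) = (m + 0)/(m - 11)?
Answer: -126/13 ≈ -9.6923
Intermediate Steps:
L(B, D) = 5 + B*D (L(B, D) = 2 + (D*B + 3) = 2 + (B*D + 3) = 2 + (3 + B*D) = 5 + B*D)
x(m) = 3 - m/(-11 + m) (x(m) = 3 - (m + 0)/(m - 11) = 3 - m/(-11 + m))
x(L(-4, 5))*j(27, W) = ((-33 + 2*(5 - 4*5))/(-11 + (5 - 4*5)))*(-4) = ((-33 + 2*(5 - 20))/(-11 + (5 - 20)))*(-4) = ((-33 + 2*(-15))/(-11 - 15))*(-4) = ((-33 - 30)/(-26))*(-4) = -1/26*(-63)*(-4) = (63/26)*(-4) = -126/13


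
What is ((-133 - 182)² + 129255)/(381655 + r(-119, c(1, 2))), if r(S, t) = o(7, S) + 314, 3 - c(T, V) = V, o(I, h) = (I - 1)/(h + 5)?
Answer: 434112/725741 ≈ 0.59816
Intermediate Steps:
o(I, h) = (-1 + I)/(5 + h)
c(T, V) = 3 - V
r(S, t) = 314 + 6/(5 + S) (r(S, t) = (-1 + 7)/(5 + S) + 314 = 6/(5 + S) + 314 = 314 + 6/(5 + S))
((-133 - 182)² + 129255)/(381655 + r(-119, c(1, 2))) = ((-133 - 182)² + 129255)/(381655 + 2*(788 + 157*(-119))/(5 - 119)) = ((-315)² + 129255)/(381655 + 2*(788 - 18683)/(-114)) = (99225 + 129255)/(381655 + 2*(-1/114)*(-17895)) = 228480/(381655 + 5965/19) = 228480/(7257410/19) = 228480*(19/7257410) = 434112/725741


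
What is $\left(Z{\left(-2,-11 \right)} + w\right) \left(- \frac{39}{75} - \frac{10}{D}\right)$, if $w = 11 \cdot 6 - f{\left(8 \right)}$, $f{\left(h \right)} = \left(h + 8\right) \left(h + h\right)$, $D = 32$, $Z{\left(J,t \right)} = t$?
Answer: $\frac{66933}{400} \approx 167.33$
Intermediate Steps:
$f{\left(h \right)} = 2 h \left(8 + h\right)$ ($f{\left(h \right)} = \left(8 + h\right) 2 h = 2 h \left(8 + h\right)$)
$w = -190$ ($w = 11 \cdot 6 - 2 \cdot 8 \left(8 + 8\right) = 66 - 2 \cdot 8 \cdot 16 = 66 - 256 = -190$)
$\left(Z{\left(-2,-11 \right)} + w\right) \left(- \frac{39}{75} - \frac{10}{D}\right) = \left(-11 - 190\right) \left(- \frac{39}{75} - \frac{10}{32}\right) = - 201 \left(\left(-39\right) \frac{1}{75} - \frac{5}{16}\right) = - 201 \left(- \frac{13}{25} - \frac{5}{16}\right) = \left(-201\right) \left(- \frac{333}{400}\right) = \frac{66933}{400}$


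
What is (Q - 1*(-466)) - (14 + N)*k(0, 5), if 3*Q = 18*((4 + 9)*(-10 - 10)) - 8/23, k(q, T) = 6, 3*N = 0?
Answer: -81290/69 ≈ -1178.1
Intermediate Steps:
N = 0 (N = (1/3)*0 = 0)
Q = -107648/69 (Q = (18*((4 + 9)*(-10 - 10)) - 8/23)/3 = (18*(13*(-20)) - 8*1/23)/3 = (18*(-260) - 8/23)/3 = (-4680 - 8/23)/3 = (1/3)*(-107648/23) = -107648/69 ≈ -1560.1)
(Q - 1*(-466)) - (14 + N)*k(0, 5) = (-107648/69 - 1*(-466)) - (14 + 0)*6 = (-107648/69 + 466) - 14*6 = -75494/69 - 1*84 = -75494/69 - 84 = -81290/69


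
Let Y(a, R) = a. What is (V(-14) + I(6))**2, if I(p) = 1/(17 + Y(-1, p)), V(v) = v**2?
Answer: 9840769/256 ≈ 38441.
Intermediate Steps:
I(p) = 1/16 (I(p) = 1/(17 - 1) = 1/16)
(V(-14) + I(6))**2 = ((-14)**2 + 1/16)**2 = (196 + 1/16)**2 = (3137/16)**2 = 9840769/256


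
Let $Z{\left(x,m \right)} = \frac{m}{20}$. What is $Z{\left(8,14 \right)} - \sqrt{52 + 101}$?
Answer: $\frac{7}{10} - 3 \sqrt{17} \approx -11.669$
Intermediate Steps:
$Z{\left(x,m \right)} = \frac{m}{20}$ ($Z{\left(x,m \right)} = m \frac{1}{20} = \frac{m}{20}$)
$Z{\left(8,14 \right)} - \sqrt{52 + 101} = \frac{1}{20} \cdot 14 - \sqrt{52 + 101} = \frac{7}{10} - \sqrt{153} = \frac{7}{10} - 3 \sqrt{17}$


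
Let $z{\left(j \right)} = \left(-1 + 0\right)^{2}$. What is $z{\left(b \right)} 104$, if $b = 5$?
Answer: $104$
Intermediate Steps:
$z{\left(j \right)} = 1$ ($z{\left(j \right)} = \left(-1\right)^{2} = 1$)
$z{\left(b \right)} 104 = 1 \cdot 104 = 104$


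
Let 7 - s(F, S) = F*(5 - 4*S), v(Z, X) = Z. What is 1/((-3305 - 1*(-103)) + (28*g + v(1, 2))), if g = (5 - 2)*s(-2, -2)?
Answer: -1/429 ≈ -0.0023310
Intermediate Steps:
s(F, S) = 7 - F*(5 - 4*S)
g = 99 (g = (5 - 2)*(7 - 5*(-2) + 4*(-2)*(-2)) = 3*(7 + 10 + 16) = 3*33 = 99)
1/((-3305 - 1*(-103)) + (28*g + v(1, 2))) = 1/((-3305 - 1*(-103)) + (28*99 + 1)) = 1/((-3305 + 103) + (2772 + 1)) = 1/(-3202 + 2773) = 1/(-429) = -1/429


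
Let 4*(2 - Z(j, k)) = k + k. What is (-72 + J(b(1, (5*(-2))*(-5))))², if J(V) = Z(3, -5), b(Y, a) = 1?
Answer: 18225/4 ≈ 4556.3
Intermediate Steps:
Z(j, k) = 2 - k/2 (Z(j, k) = 2 - (k + k)/4 = 2 - k/2)
J(V) = 9/2 (J(V) = 2 - ½*(-5) = 2 + 5/2 = 9/2)
(-72 + J(b(1, (5*(-2))*(-5))))² = (-72 + 9/2)² = (-135/2)² = 18225/4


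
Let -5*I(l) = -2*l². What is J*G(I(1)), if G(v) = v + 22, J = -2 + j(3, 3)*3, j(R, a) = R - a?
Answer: -224/5 ≈ -44.800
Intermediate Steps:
I(l) = 2*l²/5 (I(l) = -(-2)*l²/5 = 2*l²/5)
J = -2 (J = -2 + (3 - 1*3)*3 = -2 + (3 - 3)*3 = -2 + 0*3 = -2 + 0 = -2)
G(v) = 22 + v
J*G(I(1)) = -2*(22 + (⅖)*1²) = -2*(22 + (⅖)*1) = -2*(22 + ⅖) = -2*112/5 = -224/5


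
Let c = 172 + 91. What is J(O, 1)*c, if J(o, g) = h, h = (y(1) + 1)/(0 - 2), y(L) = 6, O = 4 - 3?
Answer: -1841/2 ≈ -920.50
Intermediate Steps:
O = 1
c = 263
h = -7/2 (h = (6 + 1)/(0 - 2) = 7/(-2) = 7*(-½) = -7/2 ≈ -3.5000)
J(o, g) = -7/2
J(O, 1)*c = -7/2*263 = -1841/2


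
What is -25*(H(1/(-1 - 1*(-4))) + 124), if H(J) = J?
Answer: -9325/3 ≈ -3108.3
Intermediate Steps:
-25*(H(1/(-1 - 1*(-4))) + 124) = -25*(1/(-1 - 1*(-4)) + 124) = -25*(1/(-1 + 4) + 124) = -25*(1/3 + 124) = -25*(⅓ + 124) = -25*373/3 = -9325/3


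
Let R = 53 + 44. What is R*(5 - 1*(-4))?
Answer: 873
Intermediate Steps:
R = 97
R*(5 - 1*(-4)) = 97*(5 - 1*(-4)) = 97*(5 + 4) = 97*9 = 873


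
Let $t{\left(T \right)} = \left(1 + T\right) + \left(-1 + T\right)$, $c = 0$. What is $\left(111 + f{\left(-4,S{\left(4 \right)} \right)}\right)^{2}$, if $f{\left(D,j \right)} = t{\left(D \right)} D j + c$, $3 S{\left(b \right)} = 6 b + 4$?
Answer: $\frac{1510441}{9} \approx 1.6783 \cdot 10^{5}$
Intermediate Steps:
$t{\left(T \right)} = 2 T$
$S{\left(b \right)} = \frac{4}{3} + 2 b$ ($S{\left(b \right)} = \frac{6 b + 4}{3} = \frac{4 + 6 b}{3} = \frac{4}{3} + 2 b$)
$f{\left(D,j \right)} = 2 j D^{2}$ ($f{\left(D,j \right)} = 2 D D j + 0 = 2 D^{2} j + 0 = 2 j D^{2} + 0 = 2 j D^{2}$)
$\left(111 + f{\left(-4,S{\left(4 \right)} \right)}\right)^{2} = \left(111 + 2 \left(\frac{4}{3} + 2 \cdot 4\right) \left(-4\right)^{2}\right)^{2} = \left(111 + 2 \left(\frac{4}{3} + 8\right) 16\right)^{2} = \left(111 + 2 \cdot \frac{28}{3} \cdot 16\right)^{2} = \left(111 + \frac{896}{3}\right)^{2} = \left(\frac{1229}{3}\right)^{2} = \frac{1510441}{9}$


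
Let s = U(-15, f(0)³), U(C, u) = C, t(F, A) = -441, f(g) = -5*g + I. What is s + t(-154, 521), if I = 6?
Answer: -456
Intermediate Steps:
f(g) = 6 - 5*g (f(g) = -5*g + 6 = 6 - 5*g)
s = -15
s + t(-154, 521) = -15 - 441 = -456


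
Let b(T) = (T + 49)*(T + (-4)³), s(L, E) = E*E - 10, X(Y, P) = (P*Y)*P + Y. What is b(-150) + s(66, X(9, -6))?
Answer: 132493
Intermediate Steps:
X(Y, P) = Y + Y*P² (X(Y, P) = Y*P² + Y = Y + Y*P²)
s(L, E) = -10 + E² (s(L, E) = E² - 10 = -10 + E²)
b(T) = (-64 + T)*(49 + T) (b(T) = (49 + T)*(T - 64) = (49 + T)*(-64 + T) = (-64 + T)*(49 + T))
b(-150) + s(66, X(9, -6)) = (-3136 + (-150)² - 15*(-150)) + (-10 + (9*(1 + (-6)²))²) = (-3136 + 22500 + 2250) + (-10 + (9*(1 + 36))²) = 21614 + (-10 + (9*37)²) = 21614 + (-10 + 333²) = 21614 + (-10 + 110889) = 21614 + 110879 = 132493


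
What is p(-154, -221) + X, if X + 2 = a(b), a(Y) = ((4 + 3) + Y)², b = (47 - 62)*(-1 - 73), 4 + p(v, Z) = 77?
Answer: 1247760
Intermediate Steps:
p(v, Z) = 73 (p(v, Z) = -4 + 77 = 73)
b = 1110 (b = -15*(-74) = 1110)
a(Y) = (7 + Y)²
X = 1247687 (X = -2 + (7 + 1110)² = -2 + 1117² = -2 + 1247689 = 1247687)
p(-154, -221) + X = 73 + 1247687 = 1247760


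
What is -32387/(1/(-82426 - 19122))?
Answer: 3288835076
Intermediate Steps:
-32387/(1/(-82426 - 19122)) = -32387/(1/(-101548)) = -32387/(-1/101548) = -32387*(-101548) = 3288835076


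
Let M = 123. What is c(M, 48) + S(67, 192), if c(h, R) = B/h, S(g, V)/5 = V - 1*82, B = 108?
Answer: 22586/41 ≈ 550.88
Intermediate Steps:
S(g, V) = -410 + 5*V (S(g, V) = 5*(V - 1*82) = 5*(V - 82) = 5*(-82 + V) = -410 + 5*V)
c(h, R) = 108/h
c(M, 48) + S(67, 192) = 108/123 + (-410 + 5*192) = 108*(1/123) + (-410 + 960) = 36/41 + 550 = 22586/41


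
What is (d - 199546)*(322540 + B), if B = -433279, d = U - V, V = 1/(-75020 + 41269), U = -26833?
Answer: 846103281607092/33751 ≈ 2.5069e+10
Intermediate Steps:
V = -1/33751 (V = 1/(-33751) = -1/33751 ≈ -2.9629e-5)
d = -905640582/33751 (d = -26833 - 1*(-1/33751) = -26833 + 1/33751 = -905640582/33751 ≈ -26833.)
(d - 199546)*(322540 + B) = (-905640582/33751 - 199546)*(322540 - 433279) = -7640517628/33751*(-110739) = 846103281607092/33751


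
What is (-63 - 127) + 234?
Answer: 44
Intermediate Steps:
(-63 - 127) + 234 = -190 + 234 = 44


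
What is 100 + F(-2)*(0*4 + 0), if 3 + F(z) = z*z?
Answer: 100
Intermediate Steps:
F(z) = -3 + z**2 (F(z) = -3 + z*z = -3 + z**2)
100 + F(-2)*(0*4 + 0) = 100 + (-3 + (-2)**2)*(0*4 + 0) = 100 + (-3 + 4)*(0 + 0) = 100 + 1*0 = 100 + 0 = 100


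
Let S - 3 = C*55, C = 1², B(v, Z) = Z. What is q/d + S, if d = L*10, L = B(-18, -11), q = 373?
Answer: 6007/110 ≈ 54.609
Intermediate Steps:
L = -11
C = 1
d = -110 (d = -11*10 = -110)
S = 58 (S = 3 + 1*55 = 3 + 55 = 58)
q/d + S = 373/(-110) + 58 = 373*(-1/110) + 58 = -373/110 + 58 = 6007/110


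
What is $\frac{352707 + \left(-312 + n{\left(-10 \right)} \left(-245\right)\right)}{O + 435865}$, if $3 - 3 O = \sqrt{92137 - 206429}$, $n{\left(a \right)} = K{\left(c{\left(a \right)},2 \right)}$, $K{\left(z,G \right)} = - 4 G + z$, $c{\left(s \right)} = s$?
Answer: $\frac{699836256585}{854906321948} + \frac{1070415 i \sqrt{28573}}{854906321948} \approx 0.81861 + 0.00021165 i$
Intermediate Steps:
$K{\left(z,G \right)} = z - 4 G$
$n{\left(a \right)} = -8 + a$ ($n{\left(a \right)} = a - 8 = -8 + a$)
$O = 1 - \frac{2 i \sqrt{28573}}{3}$ ($O = 1 - \frac{\sqrt{92137 - 206429}}{3} = 1 - \frac{\sqrt{-114292}}{3} = 1 - \frac{2 i \sqrt{28573}}{3} \approx 1.0 - 112.69 i$)
$\frac{352707 + \left(-312 + n{\left(-10 \right)} \left(-245\right)\right)}{O + 435865} = \frac{352707 - \left(312 - \left(-8 - 10\right) \left(-245\right)\right)}{\left(1 - \frac{2 i \sqrt{28573}}{3}\right) + 435865} = \frac{352707 - -4098}{435866 - \frac{2 i \sqrt{28573}}{3}} = \frac{352707 + \left(-312 + 4410\right)}{435866 - \frac{2 i \sqrt{28573}}{3}} = \frac{352707 + 4098}{435866 - \frac{2 i \sqrt{28573}}{3}} = \frac{356805}{435866 - \frac{2 i \sqrt{28573}}{3}}$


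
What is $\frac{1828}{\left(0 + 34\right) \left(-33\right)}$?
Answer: $- \frac{914}{561} \approx -1.6292$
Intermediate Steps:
$\frac{1828}{\left(0 + 34\right) \left(-33\right)} = \frac{1828}{34 \left(-33\right)} = \frac{1828}{-1122} = 1828 \left(- \frac{1}{1122}\right) = - \frac{914}{561}$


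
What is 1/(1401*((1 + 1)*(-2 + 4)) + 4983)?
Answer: 1/10587 ≈ 9.4455e-5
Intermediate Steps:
1/(1401*((1 + 1)*(-2 + 4)) + 4983) = 1/(1401*(2*2) + 4983) = 1/(1401*4 + 4983) = 1/(5604 + 4983) = 1/10587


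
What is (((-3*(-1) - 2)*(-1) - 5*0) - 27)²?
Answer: 784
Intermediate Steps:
(((-3*(-1) - 2)*(-1) - 5*0) - 27)² = (((3 - 2)*(-1) + 0) - 27)² = ((1*(-1) + 0) - 27)² = ((-1 + 0) - 27)² = (-1 - 27)² = (-28)² = 784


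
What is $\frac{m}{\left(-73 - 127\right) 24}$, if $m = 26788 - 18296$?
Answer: $- \frac{2123}{1200} \approx -1.7692$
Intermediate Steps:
$m = 8492$ ($m = 26788 - 18296 = 8492$)
$\frac{m}{\left(-73 - 127\right) 24} = \frac{8492}{\left(-73 - 127\right) 24} = \frac{8492}{\left(-200\right) 24} = \frac{8492}{-4800} = 8492 \left(- \frac{1}{4800}\right) = - \frac{2123}{1200}$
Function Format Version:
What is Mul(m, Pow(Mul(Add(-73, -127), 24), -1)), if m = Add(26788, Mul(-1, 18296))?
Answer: Rational(-2123, 1200) ≈ -1.7692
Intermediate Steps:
m = 8492 (m = Add(26788, -18296) = 8492)
Mul(m, Pow(Mul(Add(-73, -127), 24), -1)) = Mul(8492, Pow(Mul(Add(-73, -127), 24), -1)) = Mul(8492, Pow(Mul(-200, 24), -1)) = Mul(8492, Pow(-4800, -1)) = Mul(8492, Rational(-1, 4800)) = Rational(-2123, 1200)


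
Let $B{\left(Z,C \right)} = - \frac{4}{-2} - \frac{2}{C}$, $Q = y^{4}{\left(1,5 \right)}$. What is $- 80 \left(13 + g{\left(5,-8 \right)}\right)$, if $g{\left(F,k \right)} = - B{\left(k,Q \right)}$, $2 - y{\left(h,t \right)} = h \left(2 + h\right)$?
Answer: $-1040$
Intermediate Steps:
$y{\left(h,t \right)} = 2 - h \left(2 + h\right)$
$Q = 1$ ($Q = \left(2 - 1^{2} - 2\right)^{4} = \left(2 - 1 - 2\right)^{4} = \left(-1\right)^{4} = 1$)
$B{\left(Z,C \right)} = 2 - \frac{2}{C}$ ($B{\left(Z,C \right)} = \left(-4\right) \left(- \frac{1}{2}\right) - \frac{2}{C} = 2 - \frac{2}{C}$)
$g{\left(F,k \right)} = 0$ ($g{\left(F,k \right)} = - (2 - \frac{2}{1}) = - (2 - 2) = \left(-1\right) 0 = 0$)
$- 80 \left(13 + g{\left(5,-8 \right)}\right) = - 80 \left(13 + 0\right) = \left(-80\right) 13 = -1040$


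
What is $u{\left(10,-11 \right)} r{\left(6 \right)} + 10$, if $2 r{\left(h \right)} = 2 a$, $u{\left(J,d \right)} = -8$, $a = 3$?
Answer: $-14$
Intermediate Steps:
$r{\left(h \right)} = 3$ ($r{\left(h \right)} = \frac{2 \cdot 3}{2} = \frac{1}{2} \cdot 6 = 3$)
$u{\left(10,-11 \right)} r{\left(6 \right)} + 10 = \left(-8\right) 3 + 10 = -24 + 10 = -14$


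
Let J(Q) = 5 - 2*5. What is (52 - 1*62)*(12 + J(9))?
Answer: -70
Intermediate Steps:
J(Q) = -5 (J(Q) = 5 - 10 = -5)
(52 - 1*62)*(12 + J(9)) = (52 - 1*62)*(12 - 5) = (52 - 62)*7 = -10*7 = -70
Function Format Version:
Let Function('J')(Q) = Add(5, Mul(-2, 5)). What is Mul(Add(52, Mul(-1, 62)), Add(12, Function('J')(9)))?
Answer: -70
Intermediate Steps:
Function('J')(Q) = -5 (Function('J')(Q) = Add(5, -10) = -5)
Mul(Add(52, Mul(-1, 62)), Add(12, Function('J')(9))) = Mul(Add(52, Mul(-1, 62)), Add(12, -5)) = Mul(Add(52, -62), 7) = Mul(-10, 7) = -70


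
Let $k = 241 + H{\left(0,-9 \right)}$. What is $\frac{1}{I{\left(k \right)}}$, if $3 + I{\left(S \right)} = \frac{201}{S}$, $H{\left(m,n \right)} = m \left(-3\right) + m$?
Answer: $- \frac{241}{522} \approx -0.46169$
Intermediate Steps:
$H{\left(m,n \right)} = - 2 m$ ($H{\left(m,n \right)} = - 3 m + m = - 2 m$)
$k = 241$ ($k = 241 - 0 = 241 + 0 = 241$)
$I{\left(S \right)} = -3 + \frac{201}{S}$
$\frac{1}{I{\left(k \right)}} = \frac{1}{-3 + \frac{201}{241}} = \frac{1}{- \frac{522}{241}} = - \frac{241}{522}$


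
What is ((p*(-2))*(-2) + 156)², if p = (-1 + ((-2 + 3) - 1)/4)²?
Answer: 25600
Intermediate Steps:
p = 1 (p = (-1 + (1 - 1)*(¼))² = (-1 + 0*(¼))² = (-1 + 0)² = (-1)² = 1)
((p*(-2))*(-2) + 156)² = ((1*(-2))*(-2) + 156)² = (-2*(-2) + 156)² = (4 + 156)² = 160² = 25600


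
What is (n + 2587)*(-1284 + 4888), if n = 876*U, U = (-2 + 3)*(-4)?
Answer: -3304868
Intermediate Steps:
U = -4 (U = 1*(-4) = -4)
n = -3504 (n = 876*(-4) = -3504)
(n + 2587)*(-1284 + 4888) = (-3504 + 2587)*(-1284 + 4888) = -917*3604 = -3304868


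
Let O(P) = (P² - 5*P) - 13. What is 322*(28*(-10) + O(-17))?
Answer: 26082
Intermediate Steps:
O(P) = -13 + P² - 5*P
322*(28*(-10) + O(-17)) = 322*(28*(-10) + (-13 + (-17)² - 5*(-17))) = 322*(-280 + (-13 + 289 + 85)) = 322*(-280 + 361) = 322*81 = 26082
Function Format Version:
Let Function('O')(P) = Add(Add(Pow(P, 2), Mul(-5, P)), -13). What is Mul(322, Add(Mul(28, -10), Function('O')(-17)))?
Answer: 26082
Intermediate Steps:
Function('O')(P) = Add(-13, Pow(P, 2), Mul(-5, P))
Mul(322, Add(Mul(28, -10), Function('O')(-17))) = Mul(322, Add(Mul(28, -10), Add(-13, Pow(-17, 2), Mul(-5, -17)))) = Mul(322, Add(-280, Add(-13, 289, 85))) = Mul(322, Add(-280, 361)) = Mul(322, 81) = 26082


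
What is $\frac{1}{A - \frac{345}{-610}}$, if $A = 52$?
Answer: $\frac{122}{6413} \approx 0.019024$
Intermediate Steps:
$\frac{1}{A - \frac{345}{-610}} = \frac{1}{52 - \frac{345}{-610}} = \frac{1}{52 - - \frac{69}{122}} = \frac{1}{52 + \frac{69}{122}} = \frac{1}{\frac{6413}{122}} = \frac{122}{6413}$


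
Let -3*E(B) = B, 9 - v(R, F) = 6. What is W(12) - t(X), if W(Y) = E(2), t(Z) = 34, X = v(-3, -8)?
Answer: -104/3 ≈ -34.667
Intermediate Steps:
v(R, F) = 3 (v(R, F) = 9 - 1*6 = 9 - 6 = 3)
X = 3
E(B) = -B/3
W(Y) = -2/3 (W(Y) = -1/3*2 = -2/3)
W(12) - t(X) = -2/3 - 1*34 = -2/3 - 34 = -104/3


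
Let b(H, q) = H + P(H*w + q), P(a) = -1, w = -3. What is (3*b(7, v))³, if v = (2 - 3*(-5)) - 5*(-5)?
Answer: 5832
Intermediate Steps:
v = 42 (v = (2 + 15) + 25 = 17 + 25 = 42)
b(H, q) = -1 + H (b(H, q) = H - 1 = -1 + H)
(3*b(7, v))³ = (3*(-1 + 7))³ = (3*6)³ = 18³ = 5832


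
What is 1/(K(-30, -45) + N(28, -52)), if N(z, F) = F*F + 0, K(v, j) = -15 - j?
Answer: 1/2734 ≈ 0.00036576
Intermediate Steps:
N(z, F) = F² (N(z, F) = F² + 0 = F²)
1/(K(-30, -45) + N(28, -52)) = 1/((-15 - 1*(-45)) + (-52)²) = 1/((-15 + 45) + 2704) = 1/(30 + 2704) = 1/2734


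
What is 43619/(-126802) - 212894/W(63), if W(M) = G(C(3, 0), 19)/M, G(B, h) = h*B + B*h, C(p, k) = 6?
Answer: -70863299974/1204619 ≈ -58826.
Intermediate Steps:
G(B, h) = 2*B*h (G(B, h) = B*h + B*h = 2*B*h)
W(M) = 228/M (W(M) = (2*6*19)/M = 228/M)
43619/(-126802) - 212894/W(63) = 43619/(-126802) - 212894/(228/63) = 43619*(-1/126802) - 212894/(228*(1/63)) = -43619/126802 - 212894/76/21 = -43619/126802 - 212894*21/76 = -43619/126802 - 2235387/38 = -70863299974/1204619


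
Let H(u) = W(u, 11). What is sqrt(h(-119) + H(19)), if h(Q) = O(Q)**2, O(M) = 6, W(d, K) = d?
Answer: sqrt(55) ≈ 7.4162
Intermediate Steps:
H(u) = u
h(Q) = 36 (h(Q) = 6**2 = 36)
sqrt(h(-119) + H(19)) = sqrt(36 + 19) = sqrt(55)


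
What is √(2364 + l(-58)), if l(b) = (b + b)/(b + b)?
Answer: √2365 ≈ 48.631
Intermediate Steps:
l(b) = 1 (l(b) = (2*b)/((2*b)) = (2*b)*(1/(2*b)) = 1)
√(2364 + l(-58)) = √(2364 + 1) = √2365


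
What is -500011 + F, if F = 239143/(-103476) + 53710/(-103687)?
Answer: -5364706379992333/10729116012 ≈ -5.0001e+5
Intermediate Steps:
F = -30353716201/10729116012 (F = 239143*(-1/103476) + 53710*(-1/103687) = -239143/103476 - 53710/103687 = -30353716201/10729116012 ≈ -2.8291)
-500011 + F = -500011 - 30353716201/10729116012 = -5364706379992333/10729116012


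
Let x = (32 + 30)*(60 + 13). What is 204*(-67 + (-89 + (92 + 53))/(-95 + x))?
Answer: -2883404/211 ≈ -13665.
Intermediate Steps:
x = 4526 (x = 62*73 = 4526)
204*(-67 + (-89 + (92 + 53))/(-95 + x)) = 204*(-67 + (-89 + (92 + 53))/(-95 + 4526)) = 204*(-67 + (-89 + 145)/4431) = 204*(-67 + 56*(1/4431)) = 204*(-67 + 8/633) = 204*(-42403/633) = -2883404/211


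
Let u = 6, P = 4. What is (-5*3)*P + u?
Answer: -54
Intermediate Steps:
(-5*3)*P + u = -5*3*4 + 6 = -15*4 + 6 = -60 + 6 = -54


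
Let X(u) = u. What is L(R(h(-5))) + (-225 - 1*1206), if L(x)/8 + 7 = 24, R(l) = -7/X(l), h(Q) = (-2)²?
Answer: -1295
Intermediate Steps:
h(Q) = 4
R(l) = -7/l
L(x) = 136 (L(x) = -56 + 8*24 = -56 + 192 = 136)
L(R(h(-5))) + (-225 - 1*1206) = 136 + (-225 - 1*1206) = 136 + (-225 - 1206) = 136 - 1431 = -1295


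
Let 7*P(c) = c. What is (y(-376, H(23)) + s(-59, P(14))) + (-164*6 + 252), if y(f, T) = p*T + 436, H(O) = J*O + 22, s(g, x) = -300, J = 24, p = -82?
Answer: -47664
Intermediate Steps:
P(c) = c/7
H(O) = 22 + 24*O (H(O) = 24*O + 22 = 22 + 24*O)
y(f, T) = 436 - 82*T (y(f, T) = -82*T + 436 = 436 - 82*T)
(y(-376, H(23)) + s(-59, P(14))) + (-164*6 + 252) = ((436 - 82*(22 + 24*23)) - 300) + (-164*6 + 252) = ((436 - 82*(22 + 552)) - 300) + (-984 + 252) = ((436 - 82*574) - 300) - 732 = ((436 - 47068) - 300) - 732 = (-46632 - 300) - 732 = -46932 - 732 = -47664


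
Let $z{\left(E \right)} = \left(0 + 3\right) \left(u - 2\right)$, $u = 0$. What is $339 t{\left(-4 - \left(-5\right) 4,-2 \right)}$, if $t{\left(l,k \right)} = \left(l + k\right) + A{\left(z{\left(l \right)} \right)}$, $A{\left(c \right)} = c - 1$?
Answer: $2373$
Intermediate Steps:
$z{\left(E \right)} = -6$ ($z{\left(E \right)} = \left(0 + 3\right) \left(0 - 2\right) = 3 \left(-2\right) = -6$)
$A{\left(c \right)} = -1 + c$ ($A{\left(c \right)} = c - 1 = -1 + c$)
$t{\left(l,k \right)} = -7 + k + l$ ($t{\left(l,k \right)} = \left(l + k\right) - 7 = \left(k + l\right) - 7 = -7 + k + l$)
$339 t{\left(-4 - \left(-5\right) 4,-2 \right)} = 339 \left(-7 - 2 - \left(4 - 20\right)\right) = 339 \left(-7 - 2 - -16\right) = 339 \left(-7 - 2 + \left(-4 + 20\right)\right) = 339 \left(-7 - 2 + 16\right) = 339 \cdot 7 = 2373$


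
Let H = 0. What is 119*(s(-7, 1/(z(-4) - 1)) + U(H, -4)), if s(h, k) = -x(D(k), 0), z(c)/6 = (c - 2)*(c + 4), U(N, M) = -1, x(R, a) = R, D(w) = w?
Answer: 0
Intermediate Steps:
z(c) = 6*(-2 + c)*(4 + c) (z(c) = 6*((c - 2)*(c + 4)) = 6*((-2 + c)*(4 + c)) = 6*(-2 + c)*(4 + c))
s(h, k) = -k
119*(s(-7, 1/(z(-4) - 1)) + U(H, -4)) = 119*(-1/((-48 + 6*(-4)**2 + 12*(-4)) - 1) - 1) = 119*(-1/((-48 + 6*16 - 48) - 1) - 1) = 119*(-1/((-48 + 96 - 48) - 1) - 1) = 119*(-1/(0 - 1) - 1) = 119*(-1/(-1) - 1) = 119*(-1*(-1) - 1) = 119*(1 - 1) = 119*0 = 0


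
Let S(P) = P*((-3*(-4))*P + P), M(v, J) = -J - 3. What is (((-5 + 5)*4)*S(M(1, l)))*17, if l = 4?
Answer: 0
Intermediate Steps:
M(v, J) = -3 - J
S(P) = 13*P² (S(P) = P*(12*P + P) = P*(13*P) = 13*P²)
(((-5 + 5)*4)*S(M(1, l)))*17 = (((-5 + 5)*4)*(13*(-3 - 1*4)²))*17 = ((0*4)*(13*(-3 - 4)²))*17 = (0*(13*(-7)²))*17 = (0*(13*49))*17 = (0*637)*17 = 0*17 = 0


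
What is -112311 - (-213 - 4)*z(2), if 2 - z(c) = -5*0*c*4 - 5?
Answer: -110792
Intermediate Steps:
z(c) = 7 (z(c) = 2 - (-5*0*c*4 - 5) = 2 - (-0*4 - 5) = 2 - (-5*0 - 5) = 2 - (0 - 5) = 2 - 1*(-5) = 2 + 5 = 7)
-112311 - (-213 - 4)*z(2) = -112311 - (-213 - 4)*7 = -112311 - (-217)*7 = -112311 - 1*(-1519) = -112311 + 1519 = -110792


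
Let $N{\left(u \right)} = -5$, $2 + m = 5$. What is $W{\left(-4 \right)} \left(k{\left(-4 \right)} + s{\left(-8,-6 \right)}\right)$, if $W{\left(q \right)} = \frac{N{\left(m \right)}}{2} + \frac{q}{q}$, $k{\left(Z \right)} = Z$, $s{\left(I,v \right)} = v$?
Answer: $15$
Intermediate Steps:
$m = 3$ ($m = -2 + 5 = 3$)
$W{\left(q \right)} = - \frac{3}{2}$ ($W{\left(q \right)} = - \frac{5}{2} + \frac{q}{q} = \left(-5\right) \frac{1}{2} + 1 = - \frac{5}{2} + 1 = - \frac{3}{2}$)
$W{\left(-4 \right)} \left(k{\left(-4 \right)} + s{\left(-8,-6 \right)}\right) = - \frac{3 \left(-4 - 6\right)}{2} = \left(- \frac{3}{2}\right) \left(-10\right) = 15$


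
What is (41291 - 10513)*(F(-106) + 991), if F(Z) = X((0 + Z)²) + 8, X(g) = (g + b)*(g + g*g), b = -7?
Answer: 43635864937486206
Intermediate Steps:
X(g) = (-7 + g)*(g + g²) (X(g) = (g - 7)*(g + g*g) = (-7 + g)*(g + g²))
F(Z) = 8 + Z²*(-7 + Z⁴ - 6*Z²) (F(Z) = (0 + Z)²*(-7 + ((0 + Z)²)² - 6*(0 + Z)²) + 8 = Z²*(-7 + (Z²)² - 6*Z²) + 8 = Z²*(-7 + Z⁴ - 6*Z²) + 8 = 8 + Z²*(-7 + Z⁴ - 6*Z²))
(41291 - 10513)*(F(-106) + 991) = (41291 - 10513)*((8 + (-106)²*(-7 + (-106)⁴ - 6*(-106)²)) + 991) = 30778*((8 + 11236*(-7 + 126247696 - 6*11236)) + 991) = 30778*((8 + 11236*(-7 + 126247696 - 67416)) + 991) = 30778*((8 + 11236*126180273) + 991) = 30778*((8 + 1417761547428) + 991) = 30778*(1417761547436 + 991) = 30778*1417761548427 = 43635864937486206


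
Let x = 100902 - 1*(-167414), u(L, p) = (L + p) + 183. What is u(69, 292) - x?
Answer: -267772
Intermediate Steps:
u(L, p) = 183 + L + p
x = 268316 (x = 100902 + 167414 = 268316)
u(69, 292) - x = (183 + 69 + 292) - 1*268316 = 544 - 268316 = -267772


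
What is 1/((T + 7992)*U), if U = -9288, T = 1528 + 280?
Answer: -1/91022400 ≈ -1.0986e-8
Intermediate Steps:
T = 1808
1/((T + 7992)*U) = 1/((1808 + 7992)*(-9288)) = -1/9288/9800 = (1/9800)*(-1/9288) = -1/91022400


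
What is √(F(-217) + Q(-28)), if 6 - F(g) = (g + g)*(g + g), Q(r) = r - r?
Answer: 5*I*√7534 ≈ 433.99*I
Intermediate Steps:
Q(r) = 0
F(g) = 6 - 4*g² (F(g) = 6 - (g + g)*(g + g) = 6 - 2*g*2*g = 6 - 4*g²)
√(F(-217) + Q(-28)) = √((6 - 4*(-217)²) + 0) = √((6 - 4*47089) + 0) = √((6 - 188356) + 0) = √(-188350 + 0) = √(-188350) = 5*I*√7534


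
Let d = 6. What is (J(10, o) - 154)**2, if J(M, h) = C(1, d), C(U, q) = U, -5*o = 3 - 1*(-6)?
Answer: 23409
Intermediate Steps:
o = -9/5 (o = -(3 - 1*(-6))/5 = -(3 + 6)/5 = -1/5*9 = -9/5 ≈ -1.8000)
J(M, h) = 1
(J(10, o) - 154)**2 = (1 - 154)**2 = (-153)**2 = 23409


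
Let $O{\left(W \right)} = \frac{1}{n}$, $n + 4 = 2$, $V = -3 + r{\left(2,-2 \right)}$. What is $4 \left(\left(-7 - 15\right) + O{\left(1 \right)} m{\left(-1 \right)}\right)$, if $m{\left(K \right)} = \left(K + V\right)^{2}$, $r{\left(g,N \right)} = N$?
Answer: $-160$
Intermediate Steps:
$V = -5$ ($V = -3 - 2 = -5$)
$n = -2$ ($n = -4 + 2 = -2$)
$m{\left(K \right)} = \left(-5 + K\right)^{2}$ ($m{\left(K \right)} = \left(K - 5\right)^{2} = \left(-5 + K\right)^{2}$)
$O{\left(W \right)} = - \frac{1}{2}$ ($O{\left(W \right)} = \frac{1}{-2} = - \frac{1}{2}$)
$4 \left(\left(-7 - 15\right) + O{\left(1 \right)} m{\left(-1 \right)}\right) = 4 \left(\left(-7 - 15\right) - \frac{\left(-5 - 1\right)^{2}}{2}\right) = 4 \left(-22 - \frac{\left(-6\right)^{2}}{2}\right) = 4 \left(-22 - 18\right) = 4 \left(-40\right) = -160$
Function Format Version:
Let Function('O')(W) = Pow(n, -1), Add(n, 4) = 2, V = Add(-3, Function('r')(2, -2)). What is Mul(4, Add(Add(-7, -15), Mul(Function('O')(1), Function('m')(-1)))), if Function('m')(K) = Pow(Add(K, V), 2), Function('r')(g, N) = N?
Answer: -160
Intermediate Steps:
V = -5 (V = Add(-3, -2) = -5)
n = -2 (n = Add(-4, 2) = -2)
Function('m')(K) = Pow(Add(-5, K), 2) (Function('m')(K) = Pow(Add(K, -5), 2) = Pow(Add(-5, K), 2))
Function('O')(W) = Rational(-1, 2) (Function('O')(W) = Pow(-2, -1) = Rational(-1, 2))
Mul(4, Add(Add(-7, -15), Mul(Function('O')(1), Function('m')(-1)))) = Mul(4, Add(Add(-7, -15), Mul(Rational(-1, 2), Pow(Add(-5, -1), 2)))) = Mul(4, Add(-22, Mul(Rational(-1, 2), Pow(-6, 2)))) = Mul(4, Add(-22, Mul(Rational(-1, 2), 36))) = Mul(4, Add(-22, -18)) = Mul(4, -40) = -160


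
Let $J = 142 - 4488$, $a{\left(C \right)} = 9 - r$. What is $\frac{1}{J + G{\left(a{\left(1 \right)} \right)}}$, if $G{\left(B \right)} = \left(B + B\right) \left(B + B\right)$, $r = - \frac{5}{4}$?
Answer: $- \frac{4}{15703} \approx -0.00025473$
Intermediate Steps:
$r = - \frac{5}{4}$ ($r = \left(-5\right) \frac{1}{4} = - \frac{5}{4} \approx -1.25$)
$a{\left(C \right)} = \frac{41}{4}$ ($a{\left(C \right)} = 9 - - \frac{5}{4} = 9 + \frac{5}{4} = \frac{41}{4}$)
$G{\left(B \right)} = 4 B^{2}$ ($G{\left(B \right)} = 2 B 2 B = 4 B^{2}$)
$J = -4346$ ($J = 142 - 4488 = -4346$)
$\frac{1}{J + G{\left(a{\left(1 \right)} \right)}} = \frac{1}{-4346 + 4 \left(\frac{41}{4}\right)^{2}} = \frac{1}{-4346 + 4 \cdot \frac{1681}{16}} = \frac{1}{-4346 + \frac{1681}{4}} = \frac{1}{- \frac{15703}{4}} = - \frac{4}{15703}$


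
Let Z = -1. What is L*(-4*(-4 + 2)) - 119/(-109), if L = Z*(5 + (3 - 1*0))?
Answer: -6857/109 ≈ -62.908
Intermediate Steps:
L = -8 (L = -(5 + (3 - 1*0)) = -(5 + (3 + 0)) = -(5 + 3) = -1*8 = -8)
L*(-4*(-4 + 2)) - 119/(-109) = -(-32)*(-4 + 2) - 119/(-109) = -(-32)*(-2) - 119*(-1/109) = -8*8 + 119/109 = -64 + 119/109 = -6857/109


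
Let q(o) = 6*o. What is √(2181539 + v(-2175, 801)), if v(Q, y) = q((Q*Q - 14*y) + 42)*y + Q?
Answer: √22683870482 ≈ 1.5061e+5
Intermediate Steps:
v(Q, y) = Q + y*(252 - 84*y + 6*Q²) (v(Q, y) = (6*((Q*Q - 14*y) + 42))*y + Q = (6*((Q² - 14*y) + 42))*y + Q = (6*(42 + Q² - 14*y))*y + Q = (252 - 84*y + 6*Q²)*y + Q = y*(252 - 84*y + 6*Q²) + Q = Q + y*(252 - 84*y + 6*Q²))
√(2181539 + v(-2175, 801)) = √(2181539 + (-2175 + 6*801*(42 + (-2175)² - 14*801))) = √(2181539 + (-2175 + 6*801*(42 + 4730625 - 11214))) = √(2181539 + (-2175 + 6*801*4719453)) = √(2181539 + (-2175 + 22681691118)) = √(2181539 + 22681688943) = √22683870482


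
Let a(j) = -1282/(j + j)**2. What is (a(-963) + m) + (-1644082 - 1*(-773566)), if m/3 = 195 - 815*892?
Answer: -5658566377439/1854738 ≈ -3.0509e+6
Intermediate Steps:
a(j) = -641/(2*j**2) (a(j) = -1282*1/(4*j**2) = -641/(2*j**2))
m = -2180355 (m = 3*(195 - 815*892) = 3*(195 - 726980) = 3*(-726785) = -2180355)
(a(-963) + m) + (-1644082 - 1*(-773566)) = (-641/2/(-963)**2 - 2180355) + (-1644082 - 1*(-773566)) = (-641/2*1/927369 - 2180355) + (-1644082 + 773566) = (-641/1854738 - 2180355) - 870516 = -4043987272631/1854738 - 870516 = -5658566377439/1854738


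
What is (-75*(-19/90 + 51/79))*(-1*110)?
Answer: 849475/237 ≈ 3584.3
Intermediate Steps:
(-75*(-19/90 + 51/79))*(-1*110) = -75*(-19*1/90 + 51*(1/79))*(-110) = -75*(-19/90 + 51/79)*(-110) = -75*3089/7110*(-110) = -15445/474*(-110) = 849475/237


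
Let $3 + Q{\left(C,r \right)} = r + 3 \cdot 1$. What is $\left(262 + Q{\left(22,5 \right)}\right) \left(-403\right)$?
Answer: $-107601$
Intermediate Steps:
$Q{\left(C,r \right)} = r$ ($Q{\left(C,r \right)} = -3 + \left(r + 3 \cdot 1\right) = -3 + \left(r + 3\right) = -3 + \left(3 + r\right) = r$)
$\left(262 + Q{\left(22,5 \right)}\right) \left(-403\right) = \left(262 + 5\right) \left(-403\right) = 267 \left(-403\right) = -107601$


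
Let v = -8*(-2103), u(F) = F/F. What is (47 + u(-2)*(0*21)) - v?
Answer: -16777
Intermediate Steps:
u(F) = 1
v = 16824
(47 + u(-2)*(0*21)) - v = (47 + 1*(0*21)) - 1*16824 = (47 + 1*0) - 16824 = (47 + 0) - 16824 = 47 - 16824 = -16777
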